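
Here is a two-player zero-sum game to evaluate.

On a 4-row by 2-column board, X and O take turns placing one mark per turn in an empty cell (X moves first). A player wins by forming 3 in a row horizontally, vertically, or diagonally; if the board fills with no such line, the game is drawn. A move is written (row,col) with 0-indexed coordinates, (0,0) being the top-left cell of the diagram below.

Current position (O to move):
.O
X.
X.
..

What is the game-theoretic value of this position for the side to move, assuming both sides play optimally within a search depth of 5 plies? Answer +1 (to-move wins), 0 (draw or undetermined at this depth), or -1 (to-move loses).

value(.O/X./X./.., O) = -1

p1 O@[.O/X./X./..]: (0,0)[OO/X./X./..]-1* (1,1)[.O/XO/X./..]-1 (2,1)[.O/X./XO/..]-1 (3,0)[.O/X./X./O.]-1 (3,1)[.O/X./X./.O]-1
p2 X@[OO/X./X./..]: (1,1)[OO/XX/X./..]+0 (2,1)[OO/X./XX/..]+0 (3,0)[OO/X./X./X.]+1* (3,1)[OO/X./X./.X]+0
p3 O@[OO/X./X./X.] terminal -1; root [.O/X./X./..] d5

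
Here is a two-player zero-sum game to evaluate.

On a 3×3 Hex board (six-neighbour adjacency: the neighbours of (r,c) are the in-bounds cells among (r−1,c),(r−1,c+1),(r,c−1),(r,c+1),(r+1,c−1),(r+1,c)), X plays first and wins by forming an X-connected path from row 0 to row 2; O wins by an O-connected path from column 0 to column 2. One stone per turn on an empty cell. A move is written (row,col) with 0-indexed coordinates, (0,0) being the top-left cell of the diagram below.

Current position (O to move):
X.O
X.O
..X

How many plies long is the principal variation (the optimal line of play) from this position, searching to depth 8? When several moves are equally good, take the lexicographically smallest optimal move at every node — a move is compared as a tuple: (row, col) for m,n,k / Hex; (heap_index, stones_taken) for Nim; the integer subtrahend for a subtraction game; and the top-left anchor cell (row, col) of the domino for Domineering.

PV length from [X.O/X.O/..X]: 3 plies

ply 1, O at X.O/X.O/..X | (0,1)=-1→XOO/X.O/..X; (1,1)=-1→X.O/XOO/..X; (2,0)=+1→X.O/X.O/O.X*; (2,1)=-1→X.O/X.O/.OX
ply 2, X at X.O/X.O/O.X | (0,1)=-1→XXO/X.O/O.X*; (1,1)=-1→X.O/XXO/O.X; (2,1)=-1→X.O/X.O/OXX
ply 3, O at XXO/X.O/O.X | (1,1)=+1→XXO/XOO/O.X*; (2,1)=+1→XXO/X.O/OOX
ply 4: XXO/XOO/O.X is terminal -1 (X); from X.O/X.O/..X depth 8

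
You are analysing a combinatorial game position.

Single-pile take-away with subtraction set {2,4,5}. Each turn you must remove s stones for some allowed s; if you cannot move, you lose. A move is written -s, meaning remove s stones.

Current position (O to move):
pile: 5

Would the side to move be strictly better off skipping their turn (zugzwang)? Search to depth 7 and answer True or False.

p1 O@[5]: -2[3]-1 -4[1]+1* -5[0]+1
p2 X@[1] terminal -1; root [5] d7
if O skipped the turn, X would face:
~ p1 X@[5]: -2[3]-1 -4[1]+1* -5[0]+1
~ p2 O@[1] terminal -1; root [5] d7
compare (O): move=+1 vs pass=-1

zugzwang(5, O) = False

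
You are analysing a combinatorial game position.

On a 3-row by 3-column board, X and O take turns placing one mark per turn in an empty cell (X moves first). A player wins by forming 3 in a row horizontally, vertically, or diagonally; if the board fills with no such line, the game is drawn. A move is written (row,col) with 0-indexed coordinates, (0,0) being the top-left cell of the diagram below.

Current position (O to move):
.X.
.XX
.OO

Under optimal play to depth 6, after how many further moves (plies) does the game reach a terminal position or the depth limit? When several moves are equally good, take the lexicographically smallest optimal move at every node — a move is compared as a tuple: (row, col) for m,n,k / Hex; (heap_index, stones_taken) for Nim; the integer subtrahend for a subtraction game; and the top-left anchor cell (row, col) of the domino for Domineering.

PV length from [.X./.XX/.OO]: 1 ply

p1 O@[.X./.XX/.OO]: (0,0)[OX./.XX/.OO]-1 (0,2)[.XO/.XX/.OO]-1 (1,0)[.X./OXX/.OO]+0 (2,0)[.X./.XX/OOO]+1*
p2 X@[.X./.XX/OOO] terminal -1; root [.X./.XX/.OO] d6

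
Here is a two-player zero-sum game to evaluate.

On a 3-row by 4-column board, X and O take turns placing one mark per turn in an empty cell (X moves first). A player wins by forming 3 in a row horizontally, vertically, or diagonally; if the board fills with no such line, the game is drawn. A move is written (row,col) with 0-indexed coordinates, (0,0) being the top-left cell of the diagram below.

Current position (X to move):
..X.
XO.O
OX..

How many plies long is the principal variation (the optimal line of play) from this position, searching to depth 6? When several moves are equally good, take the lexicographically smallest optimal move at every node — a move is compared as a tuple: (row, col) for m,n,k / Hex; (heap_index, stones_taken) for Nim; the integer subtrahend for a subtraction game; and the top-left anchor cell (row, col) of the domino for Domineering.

PV length from [..X./XO.O/OX..]: 3 plies

ply 1, X at ..X./XO.O/OX.. | (0,0)=-1→X.X./XO.O/OX..; (0,1)=-1→.XX./XO.O/OX..; (0,3)=-1→..XX/XO.O/OX..; (1,2)=+1→..X./XOXO/OX..*; (2,2)=-1→..X./XO.O/OXX.; (2,3)=-1→..X./XO.O/OX.X
ply 2, O at ..X./XOXO/OX.. | (0,0)=-1→O.X./XOXO/OX..*; (0,1)=-1→.OX./XOXO/OX..; (0,3)=-1→..XO/XOXO/OX..; (2,2)=-1→..X./XOXO/OXO.; (2,3)=-1→..X./XOXO/OX.O
ply 3, X at O.X./XOXO/OX.. | (0,1)=-1→OXX./XOXO/OX..; (0,3)=+1→O.XX/XOXO/OX..*; (2,2)=+1→O.X./XOXO/OXX.; (2,3)=-1→O.X./XOXO/OX.X
ply 4: O.XX/XOXO/OX.. is terminal -1 (O); from ..X./XO.O/OX.. depth 6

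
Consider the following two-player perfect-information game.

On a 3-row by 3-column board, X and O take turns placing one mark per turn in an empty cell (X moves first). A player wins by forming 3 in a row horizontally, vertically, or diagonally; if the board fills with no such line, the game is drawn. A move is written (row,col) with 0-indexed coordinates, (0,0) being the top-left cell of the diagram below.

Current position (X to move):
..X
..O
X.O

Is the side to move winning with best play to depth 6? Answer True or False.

X winning at [..X/..O/X.O]: True

ply 1, X at ..X/..O/X.O | (0,0)=+1→X.X/..O/X.O*; (0,1)=+1→.XX/..O/X.O; (1,0)=+1→..X/X.O/X.O; (1,1)=+1→..X/.XO/X.O; (2,1)=-1→..X/..O/XXO
ply 2, O at X.X/..O/X.O | (0,1)=-1→XOX/..O/X.O*; (1,0)=-1→X.X/O.O/X.O; (1,1)=-1→X.X/.OO/X.O; (2,1)=-1→X.X/..O/XOO
ply 3, X at XOX/..O/X.O | (1,0)=+1→XOX/X.O/X.O*; (1,1)=+1→XOX/.XO/X.O; (2,1)=+1→XOX/..O/XXO
ply 4: XOX/X.O/X.O is terminal -1 (O); from ..X/..O/X.O depth 6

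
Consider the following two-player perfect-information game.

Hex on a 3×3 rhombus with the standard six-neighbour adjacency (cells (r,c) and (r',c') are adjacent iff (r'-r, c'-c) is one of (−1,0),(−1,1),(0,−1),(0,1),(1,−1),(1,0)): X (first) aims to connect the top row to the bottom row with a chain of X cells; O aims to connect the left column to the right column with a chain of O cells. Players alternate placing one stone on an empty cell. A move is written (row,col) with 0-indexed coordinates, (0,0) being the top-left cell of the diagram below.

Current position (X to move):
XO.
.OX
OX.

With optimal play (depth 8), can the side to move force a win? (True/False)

ply 1, X at XO./.OX/OX. | (0,2)=+1→XOX/.OX/OX.*; (1,0)=-1→XO./XOX/OX.; (2,2)=-1→XO./.OX/OXX
ply 2: XOX/.OX/OX. is terminal -1 (O); from XO./.OX/OX. depth 8

X winning at [XO./.OX/OX.]: True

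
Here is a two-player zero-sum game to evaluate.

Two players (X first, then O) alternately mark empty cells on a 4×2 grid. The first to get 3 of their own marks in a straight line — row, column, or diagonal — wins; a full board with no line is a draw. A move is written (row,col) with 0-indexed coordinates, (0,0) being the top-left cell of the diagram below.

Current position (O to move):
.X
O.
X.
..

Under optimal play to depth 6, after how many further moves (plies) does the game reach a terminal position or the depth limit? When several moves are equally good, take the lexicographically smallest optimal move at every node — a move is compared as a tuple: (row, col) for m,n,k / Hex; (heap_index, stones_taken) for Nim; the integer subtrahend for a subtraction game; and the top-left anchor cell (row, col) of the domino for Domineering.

PV length from [.X/O./X./..]: 5 plies

p1 O@[.X/O./X./..]: (0,0)[OX/O./X./..]+0* (1,1)[.X/OO/X./..]+0 (2,1)[.X/O./XO/..]+0 (3,0)[.X/O./X./O.]+0 (3,1)[.X/O./X./.O]+0
p2 X@[OX/O./X./..]: (1,1)[OX/OX/X./..]+0* (2,1)[OX/O./XX/..]+0 (3,0)[OX/O./X./X.]+0 (3,1)[OX/O./X./.X]+0
p3 O@[OX/OX/X./..]: (2,1)[OX/OX/XO/..]+0* (3,0)[OX/OX/X./O.]-1 (3,1)[OX/OX/X./.O]-1
p4 X@[OX/OX/XO/..]: (3,0)[OX/OX/XO/X.]+0* (3,1)[OX/OX/XO/.X]+0
p5 O@[OX/OX/XO/X.]: (3,1)[OX/OX/XO/XO]+0*
p6 X@[OX/OX/XO/XO] terminal +0; root [.X/O./X./..] d6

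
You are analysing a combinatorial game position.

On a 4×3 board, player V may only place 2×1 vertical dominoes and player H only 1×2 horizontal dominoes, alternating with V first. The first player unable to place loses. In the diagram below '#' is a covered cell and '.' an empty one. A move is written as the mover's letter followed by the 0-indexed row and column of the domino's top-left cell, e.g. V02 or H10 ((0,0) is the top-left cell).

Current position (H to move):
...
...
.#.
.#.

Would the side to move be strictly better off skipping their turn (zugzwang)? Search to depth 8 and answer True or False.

zugzwang(.../.../.#./.#., H) = False

p1 H@[.../.../.#./.#.]: H00[##./.../.#./.#.]-1* H01[.##/.../.#./.#.]-1 H10[.../##./.#./.#.]-1 H11[.../.##/.#./.#.]-1
p2 V@[##./.../.#./.#.]: V02[###/..#/.#./.#.]+1* V10[##./#../##./.#.]+1 V12[##./..#/.##/.#.]+1 V20[##./.../##./##.]+1 V22[##./.../.##/.##]+1
p3 H@[###/..#/.#./.#.]: H10[###/###/.#./.#.]-1*
p4 V@[###/###/.#./.#.]: V20[###/###/##./##.]+1* V22[###/###/.##/.##]+1
p5 H@[###/###/##./##.] terminal -1; root [.../.../.#./.#.] d8
suppose H passes — search the same position with V to move:
pass> p1 V@[.../.../.#./.#.]: V00[#../#../.#./.#.]+1* V01[.#./.#./.#./.#.]+1 V02[..#/..#/.#./.#.]+1 V10[.../#../##./.#.]-1 V12[.../..#/.##/.#.]-1 V20[.../.../##./##.]+1 V22[.../.../.##/.##]+1
pass> p2 H@[#../#../.#./.#.]: H01[###/#../.#./.#.]-1* H11[#../###/.#./.#.]-1
pass> p3 V@[###/#../.#./.#.]: V12[###/#.#/.##/.#.]+1* V20[###/#../##./##.]+1 V22[###/#../.##/.##]+1
pass> p4 H@[###/#.#/.##/.#.] terminal -1; root [.../.../.#./.#.] d8
for H: play -1, pass -1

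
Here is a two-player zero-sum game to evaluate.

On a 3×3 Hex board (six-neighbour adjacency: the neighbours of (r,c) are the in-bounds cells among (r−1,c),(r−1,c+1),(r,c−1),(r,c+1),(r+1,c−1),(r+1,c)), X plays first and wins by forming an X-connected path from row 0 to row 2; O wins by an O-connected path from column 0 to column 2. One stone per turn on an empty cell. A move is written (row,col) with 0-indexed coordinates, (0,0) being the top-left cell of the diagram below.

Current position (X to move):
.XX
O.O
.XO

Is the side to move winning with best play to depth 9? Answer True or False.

X winning at [.XX/O.O/.XO]: True

p1 X@[.XX/O.O/.XO]: (0,0)[XXX/O.O/.XO]-1 (1,1)[.XX/OXO/.XO]+1* (2,0)[.XX/O.O/XXO]-1
p2 O@[.XX/OXO/.XO] terminal -1; root [.XX/O.O/.XO] d9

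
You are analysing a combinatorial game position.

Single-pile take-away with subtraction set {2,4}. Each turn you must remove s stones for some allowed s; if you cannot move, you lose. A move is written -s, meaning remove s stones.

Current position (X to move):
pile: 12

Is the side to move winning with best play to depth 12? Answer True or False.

p1 X@[12]: -2[10]-1* -4[8]-1
p2 O@[10]: -2[8]-1 -4[6]+1*
p3 X@[6]: -2[4]-1* -4[2]-1
p4 O@[4]: -2[2]-1 -4[0]+1*
p5 X@[0] terminal -1; root [12] d12

X winning at [12]: False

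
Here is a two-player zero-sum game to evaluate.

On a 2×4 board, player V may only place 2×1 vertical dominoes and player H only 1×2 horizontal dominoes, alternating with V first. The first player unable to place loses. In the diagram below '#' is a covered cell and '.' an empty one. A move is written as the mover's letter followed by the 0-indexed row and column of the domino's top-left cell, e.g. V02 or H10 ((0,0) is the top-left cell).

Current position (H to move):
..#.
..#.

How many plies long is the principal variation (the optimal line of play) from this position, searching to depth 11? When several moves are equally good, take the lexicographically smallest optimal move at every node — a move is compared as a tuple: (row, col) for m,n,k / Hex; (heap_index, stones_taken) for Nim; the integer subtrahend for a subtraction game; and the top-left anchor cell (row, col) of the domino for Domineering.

PV length from [..#./..#.]: 3 plies

ply 1, H at ..#./..#. | H00=+1→###./..#.*; H10=+1→..#./###.
ply 2, V at ###./..#. | V03=-1→####/..##*
ply 3, H at ####/..## | H10=+1→####/####*
ply 4: ####/#### is terminal -1 (V); from ..#./..#. depth 11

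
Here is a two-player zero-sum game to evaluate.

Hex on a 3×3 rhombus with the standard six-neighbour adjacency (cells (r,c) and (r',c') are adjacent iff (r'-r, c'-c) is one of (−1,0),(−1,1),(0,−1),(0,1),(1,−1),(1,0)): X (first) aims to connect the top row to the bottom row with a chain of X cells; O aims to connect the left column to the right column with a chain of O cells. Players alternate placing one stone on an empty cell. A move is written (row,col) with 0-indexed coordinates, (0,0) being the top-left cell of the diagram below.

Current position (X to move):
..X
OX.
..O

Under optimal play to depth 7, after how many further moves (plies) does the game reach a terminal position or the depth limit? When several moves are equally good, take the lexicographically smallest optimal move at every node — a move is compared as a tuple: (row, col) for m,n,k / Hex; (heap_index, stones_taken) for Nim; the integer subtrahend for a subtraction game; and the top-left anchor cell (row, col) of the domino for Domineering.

ply 1, X at ..X/OX./..O | (0,0)=+1→X.X/OX./..O*; (0,1)=+1→.XX/OX./..O; (1,2)=+1→..X/OXX/..O; (2,0)=+1→..X/OX./X.O; (2,1)=+1→..X/OX./.XO
ply 2, O at X.X/OX./..O | (0,1)=-1→XOX/OX./..O*; (1,2)=-1→X.X/OXO/..O; (2,0)=-1→X.X/OX./O.O; (2,1)=-1→X.X/OX./.OO
ply 3, X at XOX/OX./..O | (1,2)=+1→XOX/OXX/..O*; (2,0)=+1→XOX/OX./X.O; (2,1)=+1→XOX/OX./.XO
ply 4, O at XOX/OXX/..O | (2,0)=-1→XOX/OXX/O.O*; (2,1)=-1→XOX/OXX/.OO
ply 5, X at XOX/OXX/O.O | (2,1)=+1→XOX/OXX/OXO*
ply 6: XOX/OXX/OXO is terminal -1 (O); from ..X/OX./..O depth 7

PV length from [..X/OX./..O]: 5 plies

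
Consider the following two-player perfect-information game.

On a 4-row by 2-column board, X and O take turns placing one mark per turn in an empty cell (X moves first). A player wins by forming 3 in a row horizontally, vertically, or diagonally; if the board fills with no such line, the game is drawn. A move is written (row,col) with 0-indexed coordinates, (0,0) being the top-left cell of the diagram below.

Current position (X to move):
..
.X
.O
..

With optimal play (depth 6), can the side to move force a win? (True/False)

ply 1, X at ../.X/.O/.. | (0,0)=+0→X./.X/.O/..*; (0,1)=+0→.X/.X/.O/..; (1,0)=+0→../XX/.O/..; (2,0)=+0→../.X/XO/..; (3,0)=+0→../.X/.O/X.; (3,1)=+0→../.X/.O/.X
ply 2, O at X./.X/.O/.. | (0,1)=+0→XO/.X/.O/..*; (1,0)=+0→X./OX/.O/..; (2,0)=+0→X./.X/OO/..; (3,0)=+0→X./.X/.O/O.; (3,1)=+0→X./.X/.O/.O
ply 3, X at XO/.X/.O/.. | (1,0)=+0→XO/XX/.O/..*; (2,0)=+0→XO/.X/XO/..; (3,0)=+0→XO/.X/.O/X.; (3,1)=+0→XO/.X/.O/.X
ply 4, O at XO/XX/.O/.. | (2,0)=+0→XO/XX/OO/..*; (3,0)=-1→XO/XX/.O/O.; (3,1)=-1→XO/XX/.O/.O
ply 5, X at XO/XX/OO/.. | (3,0)=+0→XO/XX/OO/X.*; (3,1)=+0→XO/XX/OO/.X
ply 6, O at XO/XX/OO/X. | (3,1)=+0→XO/XX/OO/XO*
ply 7: XO/XX/OO/XO is terminal +0 (X); from ../.X/.O/.. depth 6

X winning at [../.X/.O/..]: False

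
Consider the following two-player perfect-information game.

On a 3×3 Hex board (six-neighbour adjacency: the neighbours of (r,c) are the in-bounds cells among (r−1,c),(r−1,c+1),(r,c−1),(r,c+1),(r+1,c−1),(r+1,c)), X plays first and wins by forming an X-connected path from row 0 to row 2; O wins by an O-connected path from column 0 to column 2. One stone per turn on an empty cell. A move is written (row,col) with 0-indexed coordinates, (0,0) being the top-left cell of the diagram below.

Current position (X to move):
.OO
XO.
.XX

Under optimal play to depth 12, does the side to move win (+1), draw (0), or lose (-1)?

p1 X@[.OO/XO./.XX]: (0,0)[XOO/XO./.XX]-1* (1,2)[.OO/XOX/.XX]-1 (2,0)[.OO/XO./XXX]-1
p2 O@[XOO/XO./.XX]: (1,2)[XOO/XOO/.XX]-1 (2,0)[XOO/XO./OXX]+1*
p3 X@[XOO/XO./OXX] terminal -1; root [.OO/XO./.XX] d12

value(.OO/XO./.XX, X) = -1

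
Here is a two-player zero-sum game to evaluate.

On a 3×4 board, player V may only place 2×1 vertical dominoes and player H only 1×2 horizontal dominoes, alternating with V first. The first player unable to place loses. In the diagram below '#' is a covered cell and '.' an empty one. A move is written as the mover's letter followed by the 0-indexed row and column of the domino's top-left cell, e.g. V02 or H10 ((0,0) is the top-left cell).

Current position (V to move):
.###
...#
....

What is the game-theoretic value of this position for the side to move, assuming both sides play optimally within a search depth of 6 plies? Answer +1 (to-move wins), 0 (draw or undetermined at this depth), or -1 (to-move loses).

ply 1, V at .###/...#/.... | V00=-1→####/#..#/....; V10=-1→.###/#..#/#...; V11=+1→.###/.#.#/.#..*; V12=-1→.###/..##/..#.
ply 2, H at .###/.#.#/.#.. | H22=-1→.###/.#.#/.###*
ply 3, V at .###/.#.#/.### | V00=+1→####/##.#/.###*; V10=+1→.###/##.#/####
ply 4: ####/##.#/.### is terminal -1 (H); from .###/...#/.... depth 6

value(.###/...#/...., V) = +1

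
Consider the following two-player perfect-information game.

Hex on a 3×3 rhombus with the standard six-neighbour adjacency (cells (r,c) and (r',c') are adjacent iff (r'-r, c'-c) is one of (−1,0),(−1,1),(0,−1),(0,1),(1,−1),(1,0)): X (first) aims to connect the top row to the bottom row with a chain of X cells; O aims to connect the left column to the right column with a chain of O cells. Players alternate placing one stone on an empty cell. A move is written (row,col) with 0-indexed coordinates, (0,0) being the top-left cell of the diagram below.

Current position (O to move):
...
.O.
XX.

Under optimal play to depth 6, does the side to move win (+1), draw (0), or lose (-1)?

value(.../.O./XX., O) = +1

ply 1, O at .../.O./XX. | (0,0)=+1→O../.O./XX.*; (0,1)=+1→.O./.O./XX.; (0,2)=-1→..O/.O./XX.; (1,0)=+1→.../OO./XX.; (1,2)=-1→.../.OO/XX.; (2,2)=-1→.../.O./XXO
ply 2, X at O../.O./XX. | (0,1)=-1→OX./.O./XX.*; (0,2)=-1→O.X/.O./XX.; (1,0)=-1→O../XO./XX.; (1,2)=-1→O../.OX/XX.; (2,2)=-1→O../.O./XXX
ply 3, O at OX./.O./XX. | (0,2)=-1→OXO/.O./XX.; (1,0)=+1→OX./OO./XX.*; (1,2)=-1→OX./.OO/XX.; (2,2)=-1→OX./.O./XXO
ply 4, X at OX./OO./XX. | (0,2)=-1→OXX/OO./XX.*; (1,2)=-1→OX./OOX/XX.; (2,2)=-1→OX./OO./XXX
ply 5, O at OXX/OO./XX. | (1,2)=+1→OXX/OOO/XX.*; (2,2)=-1→OXX/OO./XXO
ply 6: OXX/OOO/XX. is terminal -1 (X); from .../.O./XX. depth 6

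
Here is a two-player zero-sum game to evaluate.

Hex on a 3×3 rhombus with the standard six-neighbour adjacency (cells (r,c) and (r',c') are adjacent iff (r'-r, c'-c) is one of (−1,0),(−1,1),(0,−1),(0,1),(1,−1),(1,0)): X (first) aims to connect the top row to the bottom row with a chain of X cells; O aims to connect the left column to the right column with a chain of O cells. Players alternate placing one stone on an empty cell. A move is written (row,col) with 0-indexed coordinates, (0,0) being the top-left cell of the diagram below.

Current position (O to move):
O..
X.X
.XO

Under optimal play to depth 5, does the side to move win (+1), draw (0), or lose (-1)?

[O../X.X/.XO] O move#1: (0,1):-1/OO./X.X/.XO*, (0,2):-1/O.O/X.X/.XO, (1,1):-1/O../XOX/.XO, (2,0):-1/O../X.X/OXO
[OO./X.X/.XO] X move#2: (0,2):+1/OOX/X.X/.XO*, (1,1):-1/OO./XXX/.XO, (2,0):-1/OO./X.X/XXO
[OOX/X.X/.XO] end (terminal -1, O#3); searched O../X.X/.XO to 5

value(O../X.X/.XO, O) = -1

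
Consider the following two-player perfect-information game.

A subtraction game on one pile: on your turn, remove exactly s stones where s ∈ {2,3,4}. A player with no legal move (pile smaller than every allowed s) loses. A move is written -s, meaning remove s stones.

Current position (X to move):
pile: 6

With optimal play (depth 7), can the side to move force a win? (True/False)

[6] X move#1: -2:-1/4*, -3:-1/3, -4:-1/2
[4] O move#2: -2:-1/2, -3:+1/1*, -4:+1/0
[1] end (terminal -1, X#3); searched 6 to 7

X winning at [6]: False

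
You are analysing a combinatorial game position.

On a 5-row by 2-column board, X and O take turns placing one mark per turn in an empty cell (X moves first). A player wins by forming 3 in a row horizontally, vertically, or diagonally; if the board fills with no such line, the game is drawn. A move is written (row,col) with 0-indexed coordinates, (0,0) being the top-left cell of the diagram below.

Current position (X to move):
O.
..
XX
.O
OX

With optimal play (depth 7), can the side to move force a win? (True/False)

p1 X@[O./../XX/.O/OX]: (0,1)[OX/../XX/.O/OX]+0* (1,0)[O./X./XX/.O/OX]+0 (1,1)[O./.X/XX/.O/OX]+0 (3,0)[O./../XX/XO/OX]+0
p2 O@[OX/../XX/.O/OX]: (1,0)[OX/O./XX/.O/OX]-1 (1,1)[OX/.O/XX/.O/OX]+0* (3,0)[OX/../XX/OO/OX]-1
p3 X@[OX/.O/XX/.O/OX]: (1,0)[OX/XO/XX/.O/OX]+0* (3,0)[OX/.O/XX/XO/OX]+0
p4 O@[OX/XO/XX/.O/OX]: (3,0)[OX/XO/XX/OO/OX]+0*
p5 X@[OX/XO/XX/OO/OX] terminal +0; root [O./../XX/.O/OX] d7

X winning at [O./../XX/.O/OX]: False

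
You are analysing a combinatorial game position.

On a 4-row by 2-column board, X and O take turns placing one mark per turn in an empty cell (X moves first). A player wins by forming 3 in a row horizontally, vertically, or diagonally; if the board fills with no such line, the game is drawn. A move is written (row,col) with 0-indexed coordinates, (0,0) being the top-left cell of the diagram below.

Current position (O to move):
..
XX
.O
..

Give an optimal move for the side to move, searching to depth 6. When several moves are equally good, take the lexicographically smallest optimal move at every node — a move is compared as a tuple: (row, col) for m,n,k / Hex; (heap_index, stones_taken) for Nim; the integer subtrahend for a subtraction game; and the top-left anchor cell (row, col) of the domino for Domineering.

O's best at [../XX/.O/..]: (0,0)

[../XX/.O/..] O move#1: (0,0):+0/O./XX/.O/..*, (0,1):-1/.O/XX/.O/.., (2,0):+0/../XX/OO/.., (3,0):+0/../XX/.O/O., (3,1):-1/../XX/.O/.O
[O./XX/.O/..] X move#2: (0,1):+0/OX/XX/.O/..*, (2,0):+0/O./XX/XO/.., (3,0):+0/O./XX/.O/X., (3,1):+0/O./XX/.O/.X
[OX/XX/.O/..] O move#3: (2,0):+0/OX/XX/OO/..*, (3,0):+0/OX/XX/.O/O., (3,1):+0/OX/XX/.O/.O
[OX/XX/OO/..] X move#4: (3,0):+0/OX/XX/OO/X.*, (3,1):+0/OX/XX/OO/.X
[OX/XX/OO/X.] O move#5: (3,1):+0/OX/XX/OO/XO*
[OX/XX/OO/XO] end (terminal +0, X#6); searched ../XX/.O/.. to 6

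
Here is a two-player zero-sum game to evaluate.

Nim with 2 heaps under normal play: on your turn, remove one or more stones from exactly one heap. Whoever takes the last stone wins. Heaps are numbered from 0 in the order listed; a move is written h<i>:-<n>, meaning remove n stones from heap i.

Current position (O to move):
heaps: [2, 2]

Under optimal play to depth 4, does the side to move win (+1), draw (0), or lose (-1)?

value((2,2), O) = -1

p1 O@[(2,2)]: h0:-1[(1,2)]-1* h0:-2[(0,2)]-1 h1:-1[(2,1)]-1 h1:-2[(2,0)]-1
p2 X@[(1,2)]: h0:-1[(0,2)]-1 h1:-1[(1,1)]+1* h1:-2[(1,0)]-1
p3 O@[(1,1)]: h0:-1[(0,1)]-1* h1:-1[(1,0)]-1
p4 X@[(0,1)]: h1:-1[(0,0)]+1*
p5 O@[(0,0)] terminal -1; root [(2,2)] d4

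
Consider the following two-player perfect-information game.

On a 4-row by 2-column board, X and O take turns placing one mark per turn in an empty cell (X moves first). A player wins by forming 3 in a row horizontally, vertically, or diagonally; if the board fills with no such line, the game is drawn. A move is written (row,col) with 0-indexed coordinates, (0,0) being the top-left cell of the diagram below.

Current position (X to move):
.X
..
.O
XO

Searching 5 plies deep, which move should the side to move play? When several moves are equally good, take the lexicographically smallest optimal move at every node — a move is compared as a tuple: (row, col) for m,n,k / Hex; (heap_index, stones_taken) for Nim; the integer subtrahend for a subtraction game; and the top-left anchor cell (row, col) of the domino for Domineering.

p1 X@[.X/../.O/XO]: (0,0)[XX/../.O/XO]-1 (1,0)[.X/X./.O/XO]-1 (1,1)[.X/.X/.O/XO]+0* (2,0)[.X/../XO/XO]-1
p2 O@[.X/.X/.O/XO]: (0,0)[OX/.X/.O/XO]+0* (1,0)[.X/OX/.O/XO]+0 (2,0)[.X/.X/OO/XO]+0
p3 X@[OX/.X/.O/XO]: (1,0)[OX/XX/.O/XO]+0* (2,0)[OX/.X/XO/XO]+0
p4 O@[OX/XX/.O/XO]: (2,0)[OX/XX/OO/XO]+0*
p5 X@[OX/XX/OO/XO] terminal +0; root [.X/../.O/XO] d5

X's best at [.X/../.O/XO]: (1,1)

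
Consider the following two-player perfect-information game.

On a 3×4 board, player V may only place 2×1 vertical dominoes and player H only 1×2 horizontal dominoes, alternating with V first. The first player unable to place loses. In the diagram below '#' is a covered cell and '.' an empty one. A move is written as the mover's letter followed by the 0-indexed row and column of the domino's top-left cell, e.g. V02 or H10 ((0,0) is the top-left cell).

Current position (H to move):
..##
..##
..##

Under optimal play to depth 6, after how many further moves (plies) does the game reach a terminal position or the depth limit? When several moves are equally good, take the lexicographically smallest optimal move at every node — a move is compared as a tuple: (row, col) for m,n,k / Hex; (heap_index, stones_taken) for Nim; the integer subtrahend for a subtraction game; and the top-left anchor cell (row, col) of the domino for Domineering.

[..##/..##/..##] H move#1: H00:-1/####/..##/..##, H10:+1/..##/####/..##*, H20:-1/..##/..##/####
[..##/####/..##] end (terminal -1, V#2); searched ..##/..##/..## to 6

PV length from [..##/..##/..##]: 1 ply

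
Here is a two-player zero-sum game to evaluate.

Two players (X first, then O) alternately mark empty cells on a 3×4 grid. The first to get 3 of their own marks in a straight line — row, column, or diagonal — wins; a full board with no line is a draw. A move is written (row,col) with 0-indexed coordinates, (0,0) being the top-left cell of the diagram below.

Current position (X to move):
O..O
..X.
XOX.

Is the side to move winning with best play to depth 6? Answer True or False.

[O..O/..X./XOX.] X move#1: (0,1):+1/OX.O/..X./XOX.*, (0,2):+1/O.XO/..X./XOX., (1,0):+1/O..O/X.X./XOX., (1,1):+1/O..O/.XX./XOX., (1,3):+1/O..O/..XX/XOX., (2,3):+1/O..O/..X./XOXX
[OX.O/..X./XOX.] O move#2: (0,2):-1/OXOO/..X./XOX.*, (1,0):-1/OX.O/O.X./XOX., (1,1):-1/OX.O/.OX./XOX., (1,3):-1/OX.O/..XO/XOX., (2,3):-1/OX.O/..X./XOXO
[OXOO/..X./XOX.] X move#3: (1,0):+1/OXOO/X.X./XOX.*, (1,1):+1/OXOO/.XX./XOX., (1,3):+1/OXOO/..XX/XOX., (2,3):+1/OXOO/..X./XOXX
[OXOO/X.X./XOX.] O move#4: (1,1):-1/OXOO/XOX./XOX.*, (1,3):-1/OXOO/X.XO/XOX., (2,3):-1/OXOO/X.X./XOXO
[OXOO/XOX./XOX.] X move#5: (1,3):+0/OXOO/XOXX/XOX., (2,3):+1/OXOO/XOX./XOXX*
[OXOO/XOX./XOXX] end (terminal -1, O#6); searched O..O/..X./XOX. to 6

X winning at [O..O/..X./XOX.]: True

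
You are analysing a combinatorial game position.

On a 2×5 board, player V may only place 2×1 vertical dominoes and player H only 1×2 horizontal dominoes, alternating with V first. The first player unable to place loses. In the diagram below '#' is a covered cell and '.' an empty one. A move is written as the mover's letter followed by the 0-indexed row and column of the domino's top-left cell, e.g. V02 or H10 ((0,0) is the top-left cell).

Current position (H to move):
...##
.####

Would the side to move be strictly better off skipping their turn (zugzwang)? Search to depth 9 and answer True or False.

zugzwang(...##/.####, H) = False

[...##/.####] H move#1: H00:+1/##.##/.####*, H01:-1/.####/.####
[##.##/.####] end (terminal -1, V#2); searched ...##/.#### to 9
pass branch (V moves first from the same position):
  | [...##/.####] V move#1: V00:-1/#..##/#####*
  | [#..##/#####] H move#2: H01:+1/#####/#####*
  | [#####/#####] end (terminal -1, V#3); searched ...##/.#### to 9
H moving scores +1; H passing scores +1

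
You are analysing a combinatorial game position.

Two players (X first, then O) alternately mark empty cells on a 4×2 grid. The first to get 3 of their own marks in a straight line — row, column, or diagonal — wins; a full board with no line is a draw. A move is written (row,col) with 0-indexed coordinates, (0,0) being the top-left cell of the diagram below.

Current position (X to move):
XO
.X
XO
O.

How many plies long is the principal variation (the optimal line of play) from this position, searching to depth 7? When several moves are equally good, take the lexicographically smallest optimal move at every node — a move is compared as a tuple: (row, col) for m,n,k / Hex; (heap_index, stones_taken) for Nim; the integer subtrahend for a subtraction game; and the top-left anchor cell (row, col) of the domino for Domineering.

PV length from [XO/.X/XO/O.]: 1 ply

p1 X@[XO/.X/XO/O.]: (1,0)[XO/XX/XO/O.]+1* (3,1)[XO/.X/XO/OX]+0
p2 O@[XO/XX/XO/O.] terminal -1; root [XO/.X/XO/O.] d7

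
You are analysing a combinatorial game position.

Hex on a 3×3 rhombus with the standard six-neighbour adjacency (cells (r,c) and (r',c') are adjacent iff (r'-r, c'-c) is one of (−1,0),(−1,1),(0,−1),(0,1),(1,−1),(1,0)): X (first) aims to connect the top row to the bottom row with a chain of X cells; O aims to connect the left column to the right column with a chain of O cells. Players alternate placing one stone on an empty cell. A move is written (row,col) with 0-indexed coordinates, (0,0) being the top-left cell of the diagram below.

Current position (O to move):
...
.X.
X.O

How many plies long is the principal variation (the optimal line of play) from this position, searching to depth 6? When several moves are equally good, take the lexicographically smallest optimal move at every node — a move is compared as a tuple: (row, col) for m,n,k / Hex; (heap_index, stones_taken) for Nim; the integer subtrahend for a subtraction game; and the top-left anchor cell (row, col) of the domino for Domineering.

[.../.X./X.O] O move#1: (0,0):-1/O../.X./X.O*, (0,1):-1/.O./.X./X.O, (0,2):-1/..O/.X./X.O, (1,0):-1/.../OX./X.O, (1,2):-1/.../.XO/X.O, (2,1):-1/.../.X./XOO
[O../.X./X.O] X move#2: (0,1):+1/OX./.X./X.O*, (0,2):+1/O.X/.X./X.O, (1,0):+1/O../XX./X.O, (1,2):+1/O../.XX/X.O, (2,1):+1/O../.X./XXO
[OX./.X./X.O] end (terminal -1, O#3); searched .../.X./X.O to 6

PV length from [.../.X./X.O]: 2 plies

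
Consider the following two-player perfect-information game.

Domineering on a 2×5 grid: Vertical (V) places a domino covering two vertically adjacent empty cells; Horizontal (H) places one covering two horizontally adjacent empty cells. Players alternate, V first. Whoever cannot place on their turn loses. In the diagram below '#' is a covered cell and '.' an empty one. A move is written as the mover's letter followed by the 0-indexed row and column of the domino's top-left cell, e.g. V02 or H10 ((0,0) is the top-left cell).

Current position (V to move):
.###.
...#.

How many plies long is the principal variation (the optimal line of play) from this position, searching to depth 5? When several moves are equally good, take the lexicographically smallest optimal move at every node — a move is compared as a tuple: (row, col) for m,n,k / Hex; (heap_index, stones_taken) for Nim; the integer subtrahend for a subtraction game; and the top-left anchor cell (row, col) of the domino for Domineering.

p1 V@[.###./...#.]: V00[####./#..#.]+1* V04[.####/...##]-1
p2 H@[####./#..#.]: H11[####./####.]-1*
p3 V@[####./####.]: V04[#####/#####]+1*
p4 H@[#####/#####] terminal -1; root [.###./...#.] d5

PV length from [.###./...#.]: 3 plies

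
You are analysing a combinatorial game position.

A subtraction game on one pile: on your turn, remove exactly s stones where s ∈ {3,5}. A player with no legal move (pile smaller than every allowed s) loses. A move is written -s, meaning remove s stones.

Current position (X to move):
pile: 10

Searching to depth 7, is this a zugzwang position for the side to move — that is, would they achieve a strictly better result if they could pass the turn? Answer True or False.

zugzwang(10, X) = True

p1 X@[10]: -3[7]-1* -5[5]-1
p2 O@[7]: -3[4]-1 -5[2]+1*
p3 X@[2] terminal -1; root [10] d7
pass branch (O moves first from the same position):
  | p1 O@[10]: -3[7]-1* -5[5]-1
  | p2 X@[7]: -3[4]-1 -5[2]+1*
  | p3 O@[2] terminal -1; root [10] d7
X moving scores -1; X passing scores +1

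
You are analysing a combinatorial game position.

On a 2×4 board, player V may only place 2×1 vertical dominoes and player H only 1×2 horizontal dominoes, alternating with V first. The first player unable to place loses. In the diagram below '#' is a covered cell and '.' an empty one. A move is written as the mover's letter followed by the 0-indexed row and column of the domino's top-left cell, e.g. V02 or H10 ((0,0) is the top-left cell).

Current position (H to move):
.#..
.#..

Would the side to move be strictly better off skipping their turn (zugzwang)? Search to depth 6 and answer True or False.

zugzwang(.#../.#.., H) = False

[.#../.#..] H move#1: H02:+1/.###/.#..*, H12:+1/.#../.###
[.###/.#..] V move#2: V00:-1/####/##..*
[####/##..] H move#3: H12:+1/####/####*
[####/####] end (terminal -1, V#4); searched .#../.#.. to 6
suppose H passes — search the same position with V to move:
pass> [.#../.#..] V move#1: V00:-1/##../##.., V02:+1/.##./.##.*, V03:+1/.#.#/.#.#
pass> [.##./.##.] end (terminal -1, H#2); searched .#../.#.. to 6
for H: play +1, pass -1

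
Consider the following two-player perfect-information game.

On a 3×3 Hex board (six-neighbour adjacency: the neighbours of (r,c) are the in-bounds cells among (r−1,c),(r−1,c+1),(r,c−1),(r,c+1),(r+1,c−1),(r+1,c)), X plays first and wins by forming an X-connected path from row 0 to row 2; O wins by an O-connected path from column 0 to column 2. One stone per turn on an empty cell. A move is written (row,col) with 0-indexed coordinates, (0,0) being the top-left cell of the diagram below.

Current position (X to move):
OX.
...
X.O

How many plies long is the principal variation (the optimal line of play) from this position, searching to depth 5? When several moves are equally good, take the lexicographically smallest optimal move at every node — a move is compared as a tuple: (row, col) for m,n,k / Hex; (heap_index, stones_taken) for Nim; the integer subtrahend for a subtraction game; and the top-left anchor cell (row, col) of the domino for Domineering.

PV length from [OX./.../X.O]: 3 plies

ply 1, X at OX./.../X.O | (0,2)=+1→OXX/.../X.O*; (1,0)=+1→OX./X../X.O; (1,1)=+1→OX./.X./X.O; (1,2)=+1→OX./..X/X.O; (2,1)=+1→OX./.../XXO
ply 2, O at OXX/.../X.O | (1,0)=-1→OXX/O../X.O*; (1,1)=-1→OXX/.O./X.O; (1,2)=-1→OXX/..O/X.O; (2,1)=-1→OXX/.../XOO
ply 3, X at OXX/O../X.O | (1,1)=+1→OXX/OX./X.O*; (1,2)=+1→OXX/O.X/X.O; (2,1)=+1→OXX/O../XXO
ply 4: OXX/OX./X.O is terminal -1 (O); from OX./.../X.O depth 5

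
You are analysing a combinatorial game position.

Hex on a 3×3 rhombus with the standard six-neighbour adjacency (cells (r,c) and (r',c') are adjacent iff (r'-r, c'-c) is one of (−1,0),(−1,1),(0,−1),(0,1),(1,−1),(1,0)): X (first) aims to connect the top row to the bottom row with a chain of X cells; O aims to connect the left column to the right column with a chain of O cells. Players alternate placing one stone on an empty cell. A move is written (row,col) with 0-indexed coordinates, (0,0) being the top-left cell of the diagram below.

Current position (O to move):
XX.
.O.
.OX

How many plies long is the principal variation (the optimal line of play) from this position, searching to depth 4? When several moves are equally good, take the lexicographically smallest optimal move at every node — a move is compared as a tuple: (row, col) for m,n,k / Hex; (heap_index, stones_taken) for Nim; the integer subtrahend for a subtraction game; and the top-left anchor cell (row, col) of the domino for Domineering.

[XX./.O./.OX] O move#1: (0,2):+1/XXO/.O./.OX*, (1,0):+1/XX./OO./.OX, (1,2):+1/XX./.OO/.OX, (2,0):+1/XX./.O./OOX
[XXO/.O./.OX] X move#2: (1,0):-1/XXO/XO./.OX*, (1,2):-1/XXO/.OX/.OX, (2,0):-1/XXO/.O./XOX
[XXO/XO./.OX] O move#3: (1,2):-1/XXO/XOO/.OX, (2,0):+1/XXO/XO./OOX*
[XXO/XO./OOX] end (terminal -1, X#4); searched XX./.O./.OX to 4

PV length from [XX./.O./.OX]: 3 plies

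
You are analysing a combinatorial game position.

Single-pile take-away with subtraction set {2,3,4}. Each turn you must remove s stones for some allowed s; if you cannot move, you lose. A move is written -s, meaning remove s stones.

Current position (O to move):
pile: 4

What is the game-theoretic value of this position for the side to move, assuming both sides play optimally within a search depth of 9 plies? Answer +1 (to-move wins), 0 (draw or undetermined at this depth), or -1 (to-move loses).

p1 O@[4]: -2[2]-1 -3[1]+1* -4[0]+1
p2 X@[1] terminal -1; root [4] d9

value(4, O) = +1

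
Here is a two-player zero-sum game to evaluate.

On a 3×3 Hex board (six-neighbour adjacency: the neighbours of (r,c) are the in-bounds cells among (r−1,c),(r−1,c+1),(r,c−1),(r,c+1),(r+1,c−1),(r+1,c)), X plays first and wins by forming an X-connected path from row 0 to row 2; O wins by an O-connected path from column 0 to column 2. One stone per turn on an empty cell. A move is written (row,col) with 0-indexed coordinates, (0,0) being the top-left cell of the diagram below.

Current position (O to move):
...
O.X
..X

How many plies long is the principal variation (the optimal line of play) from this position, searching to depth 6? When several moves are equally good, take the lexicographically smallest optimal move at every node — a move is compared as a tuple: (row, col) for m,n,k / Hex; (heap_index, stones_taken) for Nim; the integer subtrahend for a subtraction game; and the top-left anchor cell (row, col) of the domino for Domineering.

[.../O.X/..X] O move#1: (0,0):-1/O../O.X/..X, (0,1):-1/.O./O.X/..X, (0,2):+1/..O/O.X/..X*, (1,1):-1/.../OOX/..X, (2,0):-1/.../O.X/O.X, (2,1):-1/.../O.X/.OX
[..O/O.X/..X] X move#2: (0,0):-1/X.O/O.X/..X*, (0,1):-1/.XO/O.X/..X, (1,1):-1/..O/OXX/..X, (2,0):-1/..O/O.X/X.X, (2,1):-1/..O/O.X/.XX
[X.O/O.X/..X] O move#3: (0,1):+1/XOO/O.X/..X*, (1,1):+1/X.O/OOX/..X, (2,0):+1/X.O/O.X/O.X, (2,1):+1/X.O/O.X/.OX
[XOO/O.X/..X] end (terminal -1, X#4); searched .../O.X/..X to 6

PV length from [.../O.X/..X]: 3 plies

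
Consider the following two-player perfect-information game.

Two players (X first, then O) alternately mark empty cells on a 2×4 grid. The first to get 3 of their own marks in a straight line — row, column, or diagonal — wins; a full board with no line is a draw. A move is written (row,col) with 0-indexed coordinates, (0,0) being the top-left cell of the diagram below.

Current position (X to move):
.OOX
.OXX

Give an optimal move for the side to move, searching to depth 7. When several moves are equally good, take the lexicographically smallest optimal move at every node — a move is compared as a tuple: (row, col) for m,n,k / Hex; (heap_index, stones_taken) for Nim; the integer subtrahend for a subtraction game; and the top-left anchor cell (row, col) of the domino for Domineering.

[.OOX/.OXX] X move#1: (0,0):+0/XOOX/.OXX*, (1,0):-1/.OOX/XOXX
[XOOX/.OXX] O move#2: (1,0):+0/XOOX/OOXX*
[XOOX/OOXX] end (terminal +0, X#3); searched .OOX/.OXX to 7

X's best at [.OOX/.OXX]: (0,0)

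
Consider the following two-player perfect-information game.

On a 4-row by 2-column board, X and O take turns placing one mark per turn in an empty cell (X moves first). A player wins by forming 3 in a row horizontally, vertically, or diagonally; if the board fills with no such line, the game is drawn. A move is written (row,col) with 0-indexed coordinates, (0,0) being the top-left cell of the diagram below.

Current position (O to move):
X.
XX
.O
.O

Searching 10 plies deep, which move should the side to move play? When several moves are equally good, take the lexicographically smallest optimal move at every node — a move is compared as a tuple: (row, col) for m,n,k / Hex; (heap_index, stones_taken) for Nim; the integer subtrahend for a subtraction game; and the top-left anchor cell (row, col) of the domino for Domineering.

O's best at [X./XX/.O/.O]: (2,0)

[X./XX/.O/.O] O move#1: (0,1):-1/XO/XX/.O/.O, (2,0):+0/X./XX/OO/.O*, (3,0):-1/X./XX/.O/OO
[X./XX/OO/.O] X move#2: (0,1):+0/XX/XX/OO/.O*, (3,0):+0/X./XX/OO/XO
[XX/XX/OO/.O] O move#3: (3,0):+0/XX/XX/OO/OO*
[XX/XX/OO/OO] end (terminal +0, X#4); searched X./XX/.O/.O to 10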